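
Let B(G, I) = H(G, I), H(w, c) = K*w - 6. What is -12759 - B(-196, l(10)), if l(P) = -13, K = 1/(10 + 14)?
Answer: -76469/6 ≈ -12745.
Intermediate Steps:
K = 1/24 ≈ 0.041667
H(w, c) = -6 + w/24 (H(w, c) = w/24 - 6 = -6 + w/24)
B(G, I) = -6 + G/24
-12759 - B(-196, l(10)) = -12759 - (-6 + (1/24)*(-196)) = -12759 - (-6 - 49/6) = -12759 - 1*(-85/6) = -12759 + 85/6 = -76469/6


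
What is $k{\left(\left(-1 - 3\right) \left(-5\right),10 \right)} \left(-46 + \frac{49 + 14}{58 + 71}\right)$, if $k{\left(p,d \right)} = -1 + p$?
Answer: $- \frac{37183}{43} \approx -864.72$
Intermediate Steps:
$k{\left(\left(-1 - 3\right) \left(-5\right),10 \right)} \left(-46 + \frac{49 + 14}{58 + 71}\right) = \left(-1 + \left(-1 - 3\right) \left(-5\right)\right) \left(-46 + \frac{49 + 14}{58 + 71}\right) = \left(-1 - -20\right) \left(-46 + \frac{63}{129}\right) = \left(-1 + 20\right) \left(-46 + 63 \cdot \frac{1}{129}\right) = 19 \left(-46 + \frac{21}{43}\right) = 19 \left(- \frac{1957}{43}\right) = - \frac{37183}{43}$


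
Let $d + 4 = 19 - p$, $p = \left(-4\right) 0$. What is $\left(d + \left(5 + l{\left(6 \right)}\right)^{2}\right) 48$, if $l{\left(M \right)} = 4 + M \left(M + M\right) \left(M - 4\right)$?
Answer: $1124352$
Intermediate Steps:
$p = 0$
$l{\left(M \right)} = 4 + 2 M^{2} \left(-4 + M\right)$ ($l{\left(M \right)} = 4 + M 2 M \left(-4 + M\right) = 4 + 2 M^{2} \left(-4 + M\right)$)
$d = 15$ ($d = -4 + \left(19 - 0\right) = -4 + \left(19 + 0\right) = -4 + 19 = 15$)
$\left(d + \left(5 + l{\left(6 \right)}\right)^{2}\right) 48 = \left(15 + \left(5 + \left(4 - 8 \cdot 6^{2} + 2 \cdot 6^{3}\right)\right)^{2}\right) 48 = \left(15 + \left(5 + \left(4 - 288 + 2 \cdot 216\right)\right)^{2}\right) 48 = \left(15 + \left(5 + \left(4 - 288 + 432\right)\right)^{2}\right) 48 = \left(15 + \left(5 + 148\right)^{2}\right) 48 = \left(15 + 153^{2}\right) 48 = \left(15 + 23409\right) 48 = 23424 \cdot 48 = 1124352$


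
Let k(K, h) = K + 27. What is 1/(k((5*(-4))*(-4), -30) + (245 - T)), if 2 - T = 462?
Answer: 1/812 ≈ 0.0012315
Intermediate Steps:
k(K, h) = 27 + K
T = -460 (T = 2 - 1*462 = 2 - 462 = -460)
1/(k((5*(-4))*(-4), -30) + (245 - T)) = 1/((27 + (5*(-4))*(-4)) + (245 - 1*(-460))) = 1/((27 - 20*(-4)) + (245 + 460)) = 1/((27 + 80) + 705) = 1/(107 + 705) = 1/812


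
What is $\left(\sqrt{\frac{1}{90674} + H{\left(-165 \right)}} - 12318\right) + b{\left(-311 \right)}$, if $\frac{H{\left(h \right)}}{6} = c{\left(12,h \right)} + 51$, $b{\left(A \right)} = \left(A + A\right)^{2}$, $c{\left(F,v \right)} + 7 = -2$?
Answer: $374566 + \frac{\sqrt{2071887208226}}{90674} \approx 3.7458 \cdot 10^{5}$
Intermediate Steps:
$c{\left(F,v \right)} = -9$ ($c{\left(F,v \right)} = -7 - 2 = -9$)
$b{\left(A \right)} = 4 A^{2}$ ($b{\left(A \right)} = \left(2 A\right)^{2} = 4 A^{2}$)
$H{\left(h \right)} = 252$ ($H{\left(h \right)} = 6 \left(-9 + 51\right) = 6 \cdot 42 = 252$)
$\left(\sqrt{\frac{1}{90674} + H{\left(-165 \right)}} - 12318\right) + b{\left(-311 \right)} = \left(\sqrt{\frac{1}{90674} + 252} - 12318\right) + 4 \left(-311\right)^{2} = \left(\sqrt{\frac{1}{90674} + 252} - 12318\right) + 4 \cdot 96721 = \left(\sqrt{\frac{22849849}{90674}} - 12318\right) + 386884 = \left(\frac{\sqrt{2071887208226}}{90674} - 12318\right) + 386884 = \left(-12318 + \frac{\sqrt{2071887208226}}{90674}\right) + 386884 = 374566 + \frac{\sqrt{2071887208226}}{90674}$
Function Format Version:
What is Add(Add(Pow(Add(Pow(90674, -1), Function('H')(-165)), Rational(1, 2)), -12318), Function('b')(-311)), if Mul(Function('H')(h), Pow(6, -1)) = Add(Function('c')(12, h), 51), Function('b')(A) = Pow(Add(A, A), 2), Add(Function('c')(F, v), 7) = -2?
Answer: Add(374566, Mul(Rational(1, 90674), Pow(2071887208226, Rational(1, 2)))) ≈ 3.7458e+5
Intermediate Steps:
Function('c')(F, v) = -9 (Function('c')(F, v) = Add(-7, -2) = -9)
Function('b')(A) = Mul(4, Pow(A, 2)) (Function('b')(A) = Pow(Mul(2, A), 2) = Mul(4, Pow(A, 2)))
Function('H')(h) = 252 (Function('H')(h) = Mul(6, Add(-9, 51)) = Mul(6, 42) = 252)
Add(Add(Pow(Add(Pow(90674, -1), Function('H')(-165)), Rational(1, 2)), -12318), Function('b')(-311)) = Add(Add(Pow(Add(Pow(90674, -1), 252), Rational(1, 2)), -12318), Mul(4, Pow(-311, 2))) = Add(Add(Pow(Add(Rational(1, 90674), 252), Rational(1, 2)), -12318), Mul(4, 96721)) = Add(Add(Pow(Rational(22849849, 90674), Rational(1, 2)), -12318), 386884) = Add(Add(Mul(Rational(1, 90674), Pow(2071887208226, Rational(1, 2))), -12318), 386884) = Add(Add(-12318, Mul(Rational(1, 90674), Pow(2071887208226, Rational(1, 2)))), 386884) = Add(374566, Mul(Rational(1, 90674), Pow(2071887208226, Rational(1, 2))))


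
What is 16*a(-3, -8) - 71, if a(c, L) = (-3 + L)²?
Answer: 1865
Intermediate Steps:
16*a(-3, -8) - 71 = 16*(-3 - 8)² - 71 = 16*(-11)² - 71 = 16*121 - 71 = 1936 - 71 = 1865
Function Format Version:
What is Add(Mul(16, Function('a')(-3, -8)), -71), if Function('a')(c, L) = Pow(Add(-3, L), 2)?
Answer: 1865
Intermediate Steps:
Add(Mul(16, Function('a')(-3, -8)), -71) = Add(Mul(16, Pow(Add(-3, -8), 2)), -71) = Add(Mul(16, Pow(-11, 2)), -71) = Add(Mul(16, 121), -71) = Add(1936, -71) = 1865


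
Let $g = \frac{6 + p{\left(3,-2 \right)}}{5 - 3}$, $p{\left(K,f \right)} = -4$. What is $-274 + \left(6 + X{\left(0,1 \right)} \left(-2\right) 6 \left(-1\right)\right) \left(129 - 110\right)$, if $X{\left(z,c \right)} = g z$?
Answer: $-160$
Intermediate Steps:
$g = 1$ ($g = \frac{6 - 4}{5 - 3} = \frac{2}{2} = 2 \cdot \frac{1}{2} = 1$)
$X{\left(z,c \right)} = z$ ($X{\left(z,c \right)} = 1 z = z$)
$-274 + \left(6 + X{\left(0,1 \right)} \left(-2\right) 6 \left(-1\right)\right) \left(129 - 110\right) = -274 + \left(6 + 0 \left(-2\right) 6 \left(-1\right)\right) \left(129 - 110\right) = -274 + \left(6 + 0 \left(\left(-12\right) \left(-1\right)\right)\right) \left(129 - 110\right) = -274 + \left(6 + 0 \cdot 12\right) 19 = -274 + \left(6 + 0\right) 19 = -274 + 6 \cdot 19 = -274 + 114 = -160$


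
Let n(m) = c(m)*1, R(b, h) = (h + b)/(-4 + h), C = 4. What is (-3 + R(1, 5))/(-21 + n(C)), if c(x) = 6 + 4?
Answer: -3/11 ≈ -0.27273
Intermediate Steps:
R(b, h) = (b + h)/(-4 + h)
c(x) = 10
n(m) = 10 (n(m) = 10*1 = 10)
(-3 + R(1, 5))/(-21 + n(C)) = (-3 + (1 + 5)/(-4 + 5))/(-21 + 10) = (-3 + 6/1)/(-11) = (-3 + 1*6)*(-1/11) = (-3 + 6)*(-1/11) = 3*(-1/11) = -3/11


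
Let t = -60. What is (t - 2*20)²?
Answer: 10000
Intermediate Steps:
(t - 2*20)² = (-60 - 2*20)² = (-60 - 40)² = (-100)² = 10000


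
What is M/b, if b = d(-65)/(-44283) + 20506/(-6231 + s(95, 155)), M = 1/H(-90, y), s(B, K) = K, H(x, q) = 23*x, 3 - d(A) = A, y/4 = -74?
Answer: 22421959/156712863135 ≈ 0.00014308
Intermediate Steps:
y = -296 (y = 4*(-74) = -296)
d(A) = 3 - A
M = -1/2070 (M = 1/(23*(-90)) = 1/(-2070) = -1/2070 ≈ -0.00048309)
b = -454240183/134531754 (b = (3 - 1*(-65))/(-44283) + 20506/(-6231 + 155) = (3 + 65)*(-1/44283) + 20506/(-6076) = 68*(-1/44283) + 20506*(-1/6076) = -68/44283 - 10253/3038 = -454240183/134531754 ≈ -3.3765)
M/b = -1/(2070*(-454240183/134531754)) = -1/2070*(-134531754/454240183) = 22421959/156712863135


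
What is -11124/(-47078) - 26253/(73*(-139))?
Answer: 674406981/238850233 ≈ 2.8236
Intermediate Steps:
-11124/(-47078) - 26253/(73*(-139)) = -11124*(-1/47078) - 26253/(-10147) = 5562/23539 - 26253*(-1/10147) = 5562/23539 + 26253/10147 = 674406981/238850233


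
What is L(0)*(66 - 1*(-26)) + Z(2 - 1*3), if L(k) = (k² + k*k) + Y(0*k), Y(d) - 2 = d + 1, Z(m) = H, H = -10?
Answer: 266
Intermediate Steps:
Z(m) = -10
Y(d) = 3 + d (Y(d) = 2 + (d + 1) = 2 + (1 + d) = 3 + d)
L(k) = 3 + 2*k² (L(k) = (k² + k*k) + (3 + 0*k) = (k² + k²) + (3 + 0) = 2*k² + 3 = 3 + 2*k²)
L(0)*(66 - 1*(-26)) + Z(2 - 1*3) = (3 + 2*0²)*(66 - 1*(-26)) - 10 = (3 + 2*0)*(66 + 26) - 10 = (3 + 0)*92 - 10 = 3*92 - 10 = 276 - 10 = 266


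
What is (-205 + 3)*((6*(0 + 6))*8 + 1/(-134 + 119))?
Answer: -872438/15 ≈ -58163.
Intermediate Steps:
(-205 + 3)*((6*(0 + 6))*8 + 1/(-134 + 119)) = -202*((6*6)*8 + 1/(-15)) = -202*(36*8 - 1/15) = -202*(288 - 1/15) = -202*4319/15 = -872438/15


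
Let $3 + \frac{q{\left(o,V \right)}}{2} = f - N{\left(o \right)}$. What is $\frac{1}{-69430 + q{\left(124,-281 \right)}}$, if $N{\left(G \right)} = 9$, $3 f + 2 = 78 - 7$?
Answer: $- \frac{1}{69408} \approx -1.4408 \cdot 10^{-5}$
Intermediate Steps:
$f = 23$ ($f = - \frac{2}{3} + \frac{78 - 7}{3} = - \frac{2}{3} + \frac{1}{3} \cdot 71 = - \frac{2}{3} + \frac{71}{3} = 23$)
$q{\left(o,V \right)} = 22$ ($q{\left(o,V \right)} = -6 + 2 \left(23 - 9\right) = -6 + 2 \cdot 14 = -6 + 28 = 22$)
$\frac{1}{-69430 + q{\left(124,-281 \right)}} = \frac{1}{-69430 + 22} = \frac{1}{-69408} = - \frac{1}{69408}$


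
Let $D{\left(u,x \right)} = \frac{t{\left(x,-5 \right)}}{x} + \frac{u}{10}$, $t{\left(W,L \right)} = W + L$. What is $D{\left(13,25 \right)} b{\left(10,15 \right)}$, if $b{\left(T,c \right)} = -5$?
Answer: $- \frac{21}{2} \approx -10.5$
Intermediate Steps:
$t{\left(W,L \right)} = L + W$
$D{\left(u,x \right)} = \frac{u}{10} + \frac{-5 + x}{x}$ ($D{\left(u,x \right)} = \frac{-5 + x}{x} + \frac{u}{10} = \frac{u}{10} + \frac{-5 + x}{x}$)
$D{\left(13,25 \right)} b{\left(10,15 \right)} = \left(1 - \frac{5}{25} + \frac{1}{10} \cdot 13\right) \left(-5\right) = \left(1 - \frac{1}{5} + \frac{13}{10}\right) \left(-5\right) = \frac{21}{10} \left(-5\right) = - \frac{21}{2}$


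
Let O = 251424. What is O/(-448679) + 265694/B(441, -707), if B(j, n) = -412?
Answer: -59657452457/92427874 ≈ -645.45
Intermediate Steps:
O/(-448679) + 265694/B(441, -707) = 251424/(-448679) + 265694/(-412) = 251424*(-1/448679) + 265694*(-1/412) = -251424/448679 - 132847/206 = -59657452457/92427874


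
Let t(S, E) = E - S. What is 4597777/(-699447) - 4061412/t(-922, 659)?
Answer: -949337174867/368608569 ≈ -2575.5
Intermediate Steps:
4597777/(-699447) - 4061412/t(-922, 659) = 4597777/(-699447) - 4061412/(659 - 1*(-922)) = 4597777*(-1/699447) - 4061412/(659 + 922) = -4597777/699447 - 4061412/1581 = -4597777/699447 - 4061412*1/1581 = -4597777/699447 - 1353804/527 = -949337174867/368608569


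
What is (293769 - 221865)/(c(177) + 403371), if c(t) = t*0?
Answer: 23968/134457 ≈ 0.17826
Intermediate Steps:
c(t) = 0
(293769 - 221865)/(c(177) + 403371) = (293769 - 221865)/(0 + 403371) = 71904/403371 = 71904*(1/403371) = 23968/134457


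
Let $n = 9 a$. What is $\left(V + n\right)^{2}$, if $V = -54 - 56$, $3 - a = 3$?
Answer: $12100$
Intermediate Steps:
$a = 0$ ($a = 3 - 3 = 0$)
$V = -110$
$n = 0$ ($n = 9 \cdot 0 = 0$)
$\left(V + n\right)^{2} = \left(-110 + 0\right)^{2} = \left(-110\right)^{2} = 12100$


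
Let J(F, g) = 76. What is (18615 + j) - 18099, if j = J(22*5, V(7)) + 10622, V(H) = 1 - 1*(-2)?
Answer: 11214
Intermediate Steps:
V(H) = 3 (V(H) = 1 + 2 = 3)
j = 10698 (j = 76 + 10622 = 10698)
(18615 + j) - 18099 = (18615 + 10698) - 18099 = 29313 - 18099 = 11214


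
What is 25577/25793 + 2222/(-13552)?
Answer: 13150339/15888488 ≈ 0.82766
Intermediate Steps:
25577/25793 + 2222/(-13552) = 25577*(1/25793) + 2222*(-1/13552) = 25577/25793 - 101/616 = 13150339/15888488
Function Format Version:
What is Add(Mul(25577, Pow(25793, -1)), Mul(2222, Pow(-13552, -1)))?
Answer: Rational(13150339, 15888488) ≈ 0.82766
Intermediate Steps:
Add(Mul(25577, Pow(25793, -1)), Mul(2222, Pow(-13552, -1))) = Add(Mul(25577, Rational(1, 25793)), Mul(2222, Rational(-1, 13552))) = Add(Rational(25577, 25793), Rational(-101, 616)) = Rational(13150339, 15888488)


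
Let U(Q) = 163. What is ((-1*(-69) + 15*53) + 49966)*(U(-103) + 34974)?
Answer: 1786013710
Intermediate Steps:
((-1*(-69) + 15*53) + 49966)*(U(-103) + 34974) = ((-1*(-69) + 15*53) + 49966)*(163 + 34974) = ((69 + 795) + 49966)*35137 = (864 + 49966)*35137 = 50830*35137 = 1786013710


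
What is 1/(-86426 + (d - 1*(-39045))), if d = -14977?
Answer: -1/62358 ≈ -1.6036e-5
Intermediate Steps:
1/(-86426 + (d - 1*(-39045))) = 1/(-86426 + (-14977 - 1*(-39045))) = 1/(-86426 + (-14977 + 39045)) = 1/(-86426 + 24068) = 1/(-62358) = -1/62358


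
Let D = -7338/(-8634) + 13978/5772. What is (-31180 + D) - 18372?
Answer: -205773589859/4152954 ≈ -49549.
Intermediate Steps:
D = 13586749/4152954 (D = -7338*(-1/8634) + 13978*(1/5772) = 1223/1439 + 6989/2886 = 13586749/4152954 ≈ 3.2716)
(-31180 + D) - 18372 = (-31180 + 13586749/4152954) - 18372 = -129475518971/4152954 - 18372 = -205773589859/4152954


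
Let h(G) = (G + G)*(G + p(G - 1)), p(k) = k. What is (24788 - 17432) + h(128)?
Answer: 72636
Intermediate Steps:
h(G) = 2*G*(-1 + 2*G) (h(G) = (G + G)*(G + (G - 1)) = (2*G)*(G + (-1 + G)) = (2*G)*(-1 + 2*G) = 2*G*(-1 + 2*G))
(24788 - 17432) + h(128) = (24788 - 17432) + 2*128*(-1 + 2*128) = 7356 + 2*128*(-1 + 256) = 7356 + 2*128*255 = 7356 + 65280 = 72636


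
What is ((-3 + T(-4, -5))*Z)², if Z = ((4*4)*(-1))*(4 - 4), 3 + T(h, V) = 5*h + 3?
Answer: 0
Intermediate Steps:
T(h, V) = 5*h (T(h, V) = -3 + (5*h + 3) = -3 + (3 + 5*h) = 5*h)
Z = 0 (Z = (16*(-1))*0 = -16*0 = 0)
((-3 + T(-4, -5))*Z)² = ((-3 + 5*(-4))*0)² = ((-3 - 20)*0)² = (-23*0)² = 0² = 0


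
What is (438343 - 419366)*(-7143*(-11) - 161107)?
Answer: -1566247718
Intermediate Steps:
(438343 - 419366)*(-7143*(-11) - 161107) = 18977*(78573 - 161107) = 18977*(-82534) = -1566247718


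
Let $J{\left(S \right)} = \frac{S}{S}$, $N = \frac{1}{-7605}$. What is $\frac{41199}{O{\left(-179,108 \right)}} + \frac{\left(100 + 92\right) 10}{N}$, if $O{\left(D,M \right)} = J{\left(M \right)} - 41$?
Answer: $- \frac{584105199}{40} \approx -1.4603 \cdot 10^{7}$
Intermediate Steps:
$N = - \frac{1}{7605} \approx -0.00013149$
$J{\left(S \right)} = 1$
$O{\left(D,M \right)} = -40$ ($O{\left(D,M \right)} = 1 - 41 = -40$)
$\frac{41199}{O{\left(-179,108 \right)}} + \frac{\left(100 + 92\right) 10}{N} = \frac{41199}{-40} + \frac{\left(100 + 92\right) 10}{- \frac{1}{7605}} = 41199 \left(- \frac{1}{40}\right) + 192 \cdot 10 \left(-7605\right) = - \frac{41199}{40} + 1920 \left(-7605\right) = - \frac{41199}{40} - 14601600 = - \frac{584105199}{40}$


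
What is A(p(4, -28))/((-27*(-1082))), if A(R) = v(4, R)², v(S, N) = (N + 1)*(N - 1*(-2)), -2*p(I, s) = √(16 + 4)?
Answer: 47/14607 - 7*√5/4869 ≈ 2.9145e-6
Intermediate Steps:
p(I, s) = -√5 (p(I, s) = -√(16 + 4)/2 = -√5)
v(S, N) = (1 + N)*(2 + N) (v(S, N) = (1 + N)*(N + 2) = (1 + N)*(2 + N))
A(R) = (2 + R² + 3*R)²
A(p(4, -28))/((-27*(-1082))) = (2 + (-√5)² + 3*(-√5))²/((-27*(-1082))) = (2 + 5 - 3*√5)²/29214 = (7 - 3*√5)²*(1/29214) = (7 - 3*√5)²/29214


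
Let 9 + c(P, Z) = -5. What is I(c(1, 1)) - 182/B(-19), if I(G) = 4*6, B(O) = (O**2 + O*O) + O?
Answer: 16690/703 ≈ 23.741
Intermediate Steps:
c(P, Z) = -14 (c(P, Z) = -9 - 5 = -14)
B(O) = O + 2*O**2 (B(O) = (O**2 + O**2) + O = 2*O**2 + O = O + 2*O**2)
I(G) = 24
I(c(1, 1)) - 182/B(-19) = 24 - 182/((-19*(1 + 2*(-19)))) = 24 - 182/((-19*(1 - 38))) = 24 - 182/((-19*(-37))) = 24 - 182/703 = 16690/703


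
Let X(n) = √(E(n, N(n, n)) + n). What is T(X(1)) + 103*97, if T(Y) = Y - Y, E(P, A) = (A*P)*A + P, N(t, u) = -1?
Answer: 9991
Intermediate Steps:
E(P, A) = P + P*A² (E(P, A) = P*A² + P = P + P*A²)
X(n) = √3*√n (X(n) = √(n*(1 + (-1)²) + n) = √(n*(1 + 1) + n) = √(n*2 + n) = √(2*n + n) = √(3*n) = √3*√n)
T(Y) = 0
T(X(1)) + 103*97 = 0 + 103*97 = 0 + 9991 = 9991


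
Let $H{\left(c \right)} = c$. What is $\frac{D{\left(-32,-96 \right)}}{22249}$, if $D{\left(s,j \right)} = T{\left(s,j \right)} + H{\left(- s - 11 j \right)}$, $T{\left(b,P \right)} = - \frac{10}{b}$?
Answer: $\frac{17413}{355984} \approx 0.048915$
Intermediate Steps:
$D{\left(s,j \right)} = - s - 11 j - \frac{10}{s}$ ($D{\left(s,j \right)} = - \frac{10}{s} - \left(s + 11 j\right) = - s - 11 j - \frac{10}{s}$)
$\frac{D{\left(-32,-96 \right)}}{22249} = \frac{\left(-1\right) \left(-32\right) - -1056 - \frac{10}{-32}}{22249} = \left(32 + 1056 - - \frac{5}{16}\right) \frac{1}{22249} = \left(32 + 1056 + \frac{5}{16}\right) \frac{1}{22249} = \frac{17413}{16} \cdot \frac{1}{22249} = \frac{17413}{355984}$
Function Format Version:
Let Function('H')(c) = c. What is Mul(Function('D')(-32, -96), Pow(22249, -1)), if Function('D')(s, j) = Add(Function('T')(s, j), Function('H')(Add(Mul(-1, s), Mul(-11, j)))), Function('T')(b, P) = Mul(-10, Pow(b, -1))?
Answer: Rational(17413, 355984) ≈ 0.048915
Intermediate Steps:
Function('D')(s, j) = Add(Mul(-1, s), Mul(-11, j), Mul(-10, Pow(s, -1))) (Function('D')(s, j) = Add(Mul(-10, Pow(s, -1)), Add(Mul(-1, s), Mul(-11, j))) = Add(Mul(-1, s), Mul(-11, j), Mul(-10, Pow(s, -1))))
Mul(Function('D')(-32, -96), Pow(22249, -1)) = Mul(Add(Mul(-1, -32), Mul(-11, -96), Mul(-10, Pow(-32, -1))), Pow(22249, -1)) = Mul(Add(32, 1056, Mul(-10, Rational(-1, 32))), Rational(1, 22249)) = Mul(Add(32, 1056, Rational(5, 16)), Rational(1, 22249)) = Mul(Rational(17413, 16), Rational(1, 22249)) = Rational(17413, 355984)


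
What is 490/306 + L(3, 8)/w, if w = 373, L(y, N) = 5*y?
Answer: 93680/57069 ≈ 1.6415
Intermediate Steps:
490/306 + L(3, 8)/w = 490/306 + (5*3)/373 = 490*(1/306) + 15*(1/373) = 245/153 + 15/373 = 93680/57069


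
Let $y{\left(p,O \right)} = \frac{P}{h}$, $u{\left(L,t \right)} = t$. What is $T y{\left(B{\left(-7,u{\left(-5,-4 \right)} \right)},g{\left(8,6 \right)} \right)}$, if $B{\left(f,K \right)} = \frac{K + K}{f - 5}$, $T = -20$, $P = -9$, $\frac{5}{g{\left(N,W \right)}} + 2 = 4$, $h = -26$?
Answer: $- \frac{90}{13} \approx -6.9231$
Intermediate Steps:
$g{\left(N,W \right)} = \frac{5}{2}$ ($g{\left(N,W \right)} = \frac{5}{-2 + 4} = \frac{5}{2}$)
$B{\left(f,K \right)} = \frac{2 K}{-5 + f}$
$y{\left(p,O \right)} = \frac{9}{26}$ ($y{\left(p,O \right)} = - \frac{9}{-26} = \left(-9\right) \left(- \frac{1}{26}\right) = \frac{9}{26}$)
$T y{\left(B{\left(-7,u{\left(-5,-4 \right)} \right)},g{\left(8,6 \right)} \right)} = \left(-20\right) \frac{9}{26} = - \frac{90}{13}$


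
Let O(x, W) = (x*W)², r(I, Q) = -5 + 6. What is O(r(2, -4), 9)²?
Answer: 6561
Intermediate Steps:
r(I, Q) = 1
O(x, W) = W²*x² (O(x, W) = (W*x)² = W²*x²)
O(r(2, -4), 9)² = (9²*1²)² = (81*1)² = 81² = 6561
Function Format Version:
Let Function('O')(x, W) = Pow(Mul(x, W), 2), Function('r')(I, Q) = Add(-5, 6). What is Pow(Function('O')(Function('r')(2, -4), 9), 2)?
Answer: 6561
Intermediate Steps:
Function('r')(I, Q) = 1
Function('O')(x, W) = Mul(Pow(W, 2), Pow(x, 2)) (Function('O')(x, W) = Pow(Mul(W, x), 2) = Mul(Pow(W, 2), Pow(x, 2)))
Pow(Function('O')(Function('r')(2, -4), 9), 2) = Pow(Mul(Pow(9, 2), Pow(1, 2)), 2) = Pow(Mul(81, 1), 2) = Pow(81, 2) = 6561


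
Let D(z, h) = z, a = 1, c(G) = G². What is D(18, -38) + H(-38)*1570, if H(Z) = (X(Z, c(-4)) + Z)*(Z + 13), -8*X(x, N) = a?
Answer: 5985697/4 ≈ 1.4964e+6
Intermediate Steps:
X(x, N) = -⅛ (X(x, N) = -⅛*1 = -⅛)
H(Z) = (13 + Z)*(-⅛ + Z) (H(Z) = (-⅛ + Z)*(Z + 13) = (-⅛ + Z)*(13 + Z) = (13 + Z)*(-⅛ + Z))
D(18, -38) + H(-38)*1570 = 18 + (-13/8 + (-38)² + (103/8)*(-38))*1570 = 18 + (-13/8 + 1444 - 1957/4)*1570 = 18 + (7625/8)*1570 = 18 + 5985625/4 = 5985697/4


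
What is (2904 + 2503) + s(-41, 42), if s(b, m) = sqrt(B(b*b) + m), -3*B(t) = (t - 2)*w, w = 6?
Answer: 5407 + 2*I*sqrt(829) ≈ 5407.0 + 57.585*I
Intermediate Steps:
B(t) = 4 - 2*t (B(t) = -(t - 2)*6/3 = -(-2 + t)*6/3 = -(-12 + 6*t)/3 = 4 - 2*t)
s(b, m) = sqrt(4 + m - 2*b**2) (s(b, m) = sqrt((4 - 2*b*b) + m) = sqrt((4 - 2*b**2) + m) = sqrt(4 + m - 2*b**2))
(2904 + 2503) + s(-41, 42) = (2904 + 2503) + sqrt(4 + 42 - 2*(-41)**2) = 5407 + sqrt(4 + 42 - 2*1681) = 5407 + sqrt(4 + 42 - 3362) = 5407 + sqrt(-3316) = 5407 + 2*I*sqrt(829)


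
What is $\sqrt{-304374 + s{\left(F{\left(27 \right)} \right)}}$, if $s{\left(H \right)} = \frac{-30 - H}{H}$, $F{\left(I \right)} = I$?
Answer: $\frac{i \sqrt{2739385}}{3} \approx 551.7 i$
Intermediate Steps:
$s{\left(H \right)} = \frac{-30 - H}{H}$
$\sqrt{-304374 + s{\left(F{\left(27 \right)} \right)}} = \sqrt{-304374 + \frac{-30 - 27}{27}} = \sqrt{-304374 + \frac{1}{27} \left(-57\right)} = \sqrt{-304374 - \frac{19}{9}} = \sqrt{- \frac{2739385}{9}} = \frac{i \sqrt{2739385}}{3}$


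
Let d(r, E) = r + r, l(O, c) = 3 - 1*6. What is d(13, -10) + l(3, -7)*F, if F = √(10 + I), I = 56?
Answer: 26 - 3*√66 ≈ 1.6279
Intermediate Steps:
l(O, c) = -3 (l(O, c) = 3 - 6 = -3)
d(r, E) = 2*r
F = √66 (F = √(10 + 56) = √66 ≈ 8.1240)
d(13, -10) + l(3, -7)*F = 2*13 - 3*√66 = 26 - 3*√66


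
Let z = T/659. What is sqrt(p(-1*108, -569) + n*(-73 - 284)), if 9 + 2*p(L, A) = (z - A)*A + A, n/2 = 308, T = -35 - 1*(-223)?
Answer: I*sqrt(663863932702)/1318 ≈ 618.19*I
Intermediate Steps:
T = 188 (T = -35 + 223 = 188)
n = 616 (n = 2*308 = 616)
z = 188/659 ≈ 0.28528
p(L, A) = -9/2 + A/2 + A*(188/659 - A)/2 (p(L, A) = -9/2 + ((188/659 - A)*A + A)/2 = -9/2 + (A*(188/659 - A) + A)/2 = -9/2 + (A + A*(188/659 - A))/2 = -9/2 + (A/2 + A*(188/659 - A)/2) = -9/2 + A/2 + A*(188/659 - A)/2)
sqrt(p(-1*108, -569) + n*(-73 - 284)) = sqrt((-9/2 - 1/2*(-569)**2 + (847/1318)*(-569)) + 616*(-73 - 284)) = sqrt((-9/2 - 1/2*323761 - 481943/1318) + 616*(-357)) = sqrt((-9/2 - 323761/2 - 481943/1318) - 219912) = sqrt(-213846373/1318 - 219912) = sqrt(-503690389/1318) = I*sqrt(663863932702)/1318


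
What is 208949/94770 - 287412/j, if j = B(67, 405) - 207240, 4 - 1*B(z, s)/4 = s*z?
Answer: 1792627063/575479890 ≈ 3.1150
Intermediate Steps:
B(z, s) = 16 - 4*s*z
j = -315764 (j = (16 - 4*405*67) - 207240 = (16 - 108540) - 207240 = -108524 - 207240 = -315764)
208949/94770 - 287412/j = 208949/94770 - 287412/(-315764) = 208949*(1/94770) - 287412*(-1/315764) = 16073/7290 + 71853/78941 = 1792627063/575479890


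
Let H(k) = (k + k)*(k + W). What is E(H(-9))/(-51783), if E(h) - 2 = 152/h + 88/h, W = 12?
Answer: 22/466047 ≈ 4.7206e-5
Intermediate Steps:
H(k) = 2*k*(12 + k) (H(k) = (k + k)*(k + 12) = (2*k)*(12 + k) = 2*k*(12 + k))
E(h) = 2 + 240/h (E(h) = 2 + (152/h + 88/h) = 2 + 240/h)
E(H(-9))/(-51783) = (2 + 240/((2*(-9)*(12 - 9))))/(-51783) = (2 + 240/((2*(-9)*3)))*(-1/51783) = (2 + 240/(-54))*(-1/51783) = (2 + 240*(-1/54))*(-1/51783) = (2 - 40/9)*(-1/51783) = -22/9*(-1/51783) = 22/466047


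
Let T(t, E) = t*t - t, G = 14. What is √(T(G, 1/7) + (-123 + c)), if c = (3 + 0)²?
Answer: 2*√17 ≈ 8.2462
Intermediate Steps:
c = 9 (c = 3² = 9)
T(t, E) = t² - t
√(T(G, 1/7) + (-123 + c)) = √(14*(-1 + 14) + (-123 + 9)) = √(14*13 - 114) = √(182 - 114) = √68 = 2*√17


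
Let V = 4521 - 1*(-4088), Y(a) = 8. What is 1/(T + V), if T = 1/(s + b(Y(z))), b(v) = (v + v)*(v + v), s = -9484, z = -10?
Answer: 9228/79443851 ≈ 0.00011616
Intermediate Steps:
b(v) = 4*v**2 (b(v) = (2*v)*(2*v) = 4*v**2)
T = -1/9228 (T = 1/(-9484 + 4*8**2) = 1/(-9484 + 4*64) = 1/(-9484 + 256) = 1/(-9228) = -1/9228 ≈ -0.00010837)
V = 8609 (V = 4521 + 4088 = 8609)
1/(T + V) = 1/(-1/9228 + 8609) = 1/(79443851/9228) = 9228/79443851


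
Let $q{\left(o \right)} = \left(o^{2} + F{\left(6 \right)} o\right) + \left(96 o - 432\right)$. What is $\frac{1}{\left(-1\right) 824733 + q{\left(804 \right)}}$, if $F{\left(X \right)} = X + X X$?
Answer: $- \frac{1}{67797} \approx -1.475 \cdot 10^{-5}$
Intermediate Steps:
$F{\left(X \right)} = X + X^{2}$
$q{\left(o \right)} = -432 + o^{2} + 138 o$ ($q{\left(o \right)} = \left(o^{2} + 6 \left(1 + 6\right) o\right) + \left(96 o - 432\right) = \left(o^{2} + 6 \cdot 7 o\right) + \left(-432 + 96 o\right) = \left(o^{2} + 42 o\right) + \left(-432 + 96 o\right) = -432 + o^{2} + 138 o$)
$\frac{1}{\left(-1\right) 824733 + q{\left(804 \right)}} = \frac{1}{\left(-1\right) 824733 + \left(-432 + 804^{2} + 138 \cdot 804\right)} = \frac{1}{-824733 + \left(-432 + 646416 + 110952\right)} = \frac{1}{-824733 + 756936} = \frac{1}{-67797} = - \frac{1}{67797}$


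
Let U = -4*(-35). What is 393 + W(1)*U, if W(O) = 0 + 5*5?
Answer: 3893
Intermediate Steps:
U = 140
W(O) = 25 (W(O) = 0 + 25 = 25)
393 + W(1)*U = 393 + 25*140 = 393 + 3500 = 3893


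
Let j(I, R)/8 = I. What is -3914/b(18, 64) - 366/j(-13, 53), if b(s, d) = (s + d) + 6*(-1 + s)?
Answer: -5308/299 ≈ -17.753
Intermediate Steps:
j(I, R) = 8*I
b(s, d) = -6 + d + 7*s (b(s, d) = (d + s) + (-6 + 6*s) = -6 + d + 7*s)
-3914/b(18, 64) - 366/j(-13, 53) = -3914/(-6 + 64 + 7*18) - 366/(8*(-13)) = -3914/(-6 + 64 + 126) - 366/(-104) = -3914/184 - 366*(-1/104) = -3914*1/184 + 183/52 = -1957/92 + 183/52 = -5308/299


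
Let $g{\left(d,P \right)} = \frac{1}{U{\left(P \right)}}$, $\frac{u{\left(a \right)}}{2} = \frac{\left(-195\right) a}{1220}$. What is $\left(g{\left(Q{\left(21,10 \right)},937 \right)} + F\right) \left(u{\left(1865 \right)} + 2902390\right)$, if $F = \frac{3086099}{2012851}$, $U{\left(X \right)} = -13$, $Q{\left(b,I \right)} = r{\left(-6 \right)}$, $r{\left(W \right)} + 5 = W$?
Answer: $\frac{6745198229893210}{1596190843} \approx 4.2258 \cdot 10^{6}$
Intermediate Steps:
$r{\left(W \right)} = -5 + W$
$Q{\left(b,I \right)} = -11$ ($Q{\left(b,I \right)} = -5 - 6 = -11$)
$u{\left(a \right)} = - \frac{39 a}{122}$ ($u{\left(a \right)} = 2 \frac{\left(-195\right) a}{1220} = 2 - 195 a \frac{1}{1220} = 2 \left(- \frac{39 a}{244}\right) = - \frac{39 a}{122}$)
$g{\left(d,P \right)} = - \frac{1}{13}$ ($g{\left(d,P \right)} = \frac{1}{-13} = - \frac{1}{13}$)
$F = \frac{3086099}{2012851}$ ($F = 3086099 \cdot \frac{1}{2012851} = \frac{3086099}{2012851} \approx 1.5332$)
$\left(g{\left(Q{\left(21,10 \right)},937 \right)} + F\right) \left(u{\left(1865 \right)} + 2902390\right) = \left(- \frac{1}{13} + \frac{3086099}{2012851}\right) \left(\left(- \frac{39}{122}\right) 1865 + 2902390\right) = \frac{38106436 \left(- \frac{72735}{122} + 2902390\right)}{26167063} = \frac{38106436}{26167063} \cdot \frac{354018845}{122} = \frac{6745198229893210}{1596190843}$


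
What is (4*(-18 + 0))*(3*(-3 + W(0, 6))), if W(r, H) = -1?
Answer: 864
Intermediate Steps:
(4*(-18 + 0))*(3*(-3 + W(0, 6))) = (4*(-18 + 0))*(3*(-3 - 1)) = (4*(-18))*(3*(-4)) = -72*(-12) = 864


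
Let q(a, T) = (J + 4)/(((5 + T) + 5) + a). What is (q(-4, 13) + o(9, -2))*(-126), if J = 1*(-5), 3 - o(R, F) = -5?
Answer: -19026/19 ≈ -1001.4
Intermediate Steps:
o(R, F) = 8 (o(R, F) = 3 - 1*(-5) = 3 + 5 = 8)
J = -5
q(a, T) = -1/(10 + T + a) (q(a, T) = (-5 + 4)/(((5 + T) + 5) + a) = -1/((10 + T) + a) = -1/(10 + T + a))
(q(-4, 13) + o(9, -2))*(-126) = (-1/(10 + 13 - 4) + 8)*(-126) = (-1/19 + 8)*(-126) = (151/19)*(-126) = -19026/19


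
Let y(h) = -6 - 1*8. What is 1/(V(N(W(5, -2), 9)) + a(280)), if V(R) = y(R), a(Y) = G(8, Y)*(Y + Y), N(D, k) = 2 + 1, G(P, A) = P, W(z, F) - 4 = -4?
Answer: 1/4466 ≈ 0.00022391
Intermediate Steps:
W(z, F) = 0 (W(z, F) = 4 - 4 = 0)
y(h) = -14 (y(h) = -6 - 8 = -14)
N(D, k) = 3
a(Y) = 16*Y (a(Y) = 8*(Y + Y) = 8*(2*Y) = 16*Y)
V(R) = -14
1/(V(N(W(5, -2), 9)) + a(280)) = 1/(-14 + 16*280) = 1/(-14 + 4480) = 1/4466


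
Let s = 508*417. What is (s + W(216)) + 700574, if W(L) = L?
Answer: 912626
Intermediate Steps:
s = 211836
(s + W(216)) + 700574 = (211836 + 216) + 700574 = 212052 + 700574 = 912626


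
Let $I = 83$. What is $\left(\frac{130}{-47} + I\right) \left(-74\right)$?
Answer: $- \frac{279054}{47} \approx -5937.3$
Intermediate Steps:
$\left(\frac{130}{-47} + I\right) \left(-74\right) = \left(\frac{130}{-47} + 83\right) \left(-74\right) = \left(130 \left(- \frac{1}{47}\right) + 83\right) \left(-74\right) = \left(- \frac{130}{47} + 83\right) \left(-74\right) = \frac{3771}{47} \left(-74\right) = - \frac{279054}{47}$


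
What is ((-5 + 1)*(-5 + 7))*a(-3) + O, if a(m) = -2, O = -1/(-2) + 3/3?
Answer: 35/2 ≈ 17.500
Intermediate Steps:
O = 3/2 (O = -1*(-1/2) + 3*(1/3) = 1/2 + 1 = 3/2 ≈ 1.5000)
((-5 + 1)*(-5 + 7))*a(-3) + O = ((-5 + 1)*(-5 + 7))*(-2) + 3/2 = -4*2*(-2) + 3/2 = -8*(-2) + 3/2 = 16 + 3/2 = 35/2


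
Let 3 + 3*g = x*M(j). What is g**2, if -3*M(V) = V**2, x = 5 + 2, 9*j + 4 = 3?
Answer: 541696/531441 ≈ 1.0193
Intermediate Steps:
j = -1/9 (j = -4/9 + (1/9)*3 = -4/9 + 1/3 = -1/9 ≈ -0.11111)
x = 7
M(V) = -V**2/3
g = -736/729 (g = -1 + (7*(-(-1/9)**2/3))/3 = -1 + (7*(-1/3*1/81))/3 = -1 + (7*(-1/243))/3 = -1 + (1/3)*(-7/243) = -1 - 7/729 = -736/729 ≈ -1.0096)
g**2 = (-736/729)**2 = 541696/531441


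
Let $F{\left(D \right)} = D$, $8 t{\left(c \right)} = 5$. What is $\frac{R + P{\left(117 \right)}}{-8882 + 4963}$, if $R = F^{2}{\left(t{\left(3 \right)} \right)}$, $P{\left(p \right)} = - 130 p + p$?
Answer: $\frac{965927}{250816} \approx 3.8511$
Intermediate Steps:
$t{\left(c \right)} = \frac{5}{8}$ ($t{\left(c \right)} = \frac{1}{8} \cdot 5 = \frac{5}{8}$)
$P{\left(p \right)} = - 129 p$
$R = \frac{25}{64}$ ($R = \left(\frac{5}{8}\right)^{2} = \frac{25}{64} \approx 0.39063$)
$\frac{R + P{\left(117 \right)}}{-8882 + 4963} = \frac{\frac{25}{64} - 15093}{-8882 + 4963} = \frac{\frac{25}{64} - 15093}{-3919} = \left(- \frac{965927}{64}\right) \left(- \frac{1}{3919}\right) = \frac{965927}{250816}$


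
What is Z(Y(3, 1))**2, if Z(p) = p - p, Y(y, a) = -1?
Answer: 0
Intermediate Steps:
Z(p) = 0
Z(Y(3, 1))**2 = 0**2 = 0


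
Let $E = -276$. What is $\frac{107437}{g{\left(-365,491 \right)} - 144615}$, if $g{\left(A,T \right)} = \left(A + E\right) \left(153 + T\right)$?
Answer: $- \frac{107437}{557419} \approx -0.19274$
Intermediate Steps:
$g{\left(A,T \right)} = \left(-276 + A\right) \left(153 + T\right)$ ($g{\left(A,T \right)} = \left(A - 276\right) \left(153 + T\right) = \left(-276 + A\right) \left(153 + T\right)$)
$\frac{107437}{g{\left(-365,491 \right)} - 144615} = \frac{107437}{\left(-42228 - 135516 + 153 \left(-365\right) - 179215\right) - 144615} = \frac{107437}{\left(-42228 - 135516 - 55845 - 179215\right) - 144615} = \frac{107437}{-412804 - 144615} = \frac{107437}{-557419} = 107437 \left(- \frac{1}{557419}\right) = - \frac{107437}{557419}$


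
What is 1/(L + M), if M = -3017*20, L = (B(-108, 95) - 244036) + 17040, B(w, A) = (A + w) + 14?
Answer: -1/287335 ≈ -3.4803e-6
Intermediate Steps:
B(w, A) = 14 + A + w
L = -226995 (L = ((14 + 95 - 108) - 244036) + 17040 = (1 - 244036) + 17040 = -244035 + 17040 = -226995)
M = -60340
1/(L + M) = 1/(-226995 - 60340) = 1/(-287335) = -1/287335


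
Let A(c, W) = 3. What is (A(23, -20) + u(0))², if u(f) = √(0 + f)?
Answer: 9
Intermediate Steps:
u(f) = √f
(A(23, -20) + u(0))² = (3 + √0)² = (3 + 0)² = 3² = 9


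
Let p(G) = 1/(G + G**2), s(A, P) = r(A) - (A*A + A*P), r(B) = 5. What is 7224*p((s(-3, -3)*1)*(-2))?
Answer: 1204/117 ≈ 10.291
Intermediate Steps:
s(A, P) = 5 - A**2 - A*P (s(A, P) = 5 - (A*A + A*P) = 5 - (A**2 + A*P) = 5 + (-A**2 - A*P) = 5 - A**2 - A*P)
7224*p((s(-3, -3)*1)*(-2)) = 7224*(1/(((((5 - 1*(-3)**2 - 1*(-3)*(-3))*1)*(-2)))*(1 + ((5 - 1*(-3)**2 - 1*(-3)*(-3))*1)*(-2)))) = 7224*(1/(((((5 - 1*9 - 9)*1)*(-2)))*(1 + ((5 - 1*9 - 9)*1)*(-2)))) = 7224*(1/(((((5 - 9 - 9)*1)*(-2)))*(1 + ((5 - 9 - 9)*1)*(-2)))) = 7224*(1/(((-13*1*(-2)))*(1 - 13*1*(-2)))) = 7224*(1/(((-13*(-2)))*(1 - 13*(-2)))) = 7224*(1/(26*(1 + 26))) = 7224*((1/26)/27) = 7224*((1/26)*(1/27)) = 7224*(1/702) = 1204/117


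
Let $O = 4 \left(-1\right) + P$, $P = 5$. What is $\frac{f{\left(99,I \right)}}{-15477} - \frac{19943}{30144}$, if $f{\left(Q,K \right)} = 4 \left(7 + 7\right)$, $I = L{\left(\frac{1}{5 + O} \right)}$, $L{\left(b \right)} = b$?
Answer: $- \frac{4926125}{7405376} \approx -0.66521$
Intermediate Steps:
$O = 1$ ($O = 4 \left(-1\right) + 5 = -4 + 5 = 1$)
$I = \frac{1}{6}$ ($I = \frac{1}{5 + 1} = \frac{1}{6} \approx 0.16667$)
$f{\left(Q,K \right)} = 56$ ($f{\left(Q,K \right)} = 4 \cdot 14 = 56$)
$\frac{f{\left(99,I \right)}}{-15477} - \frac{19943}{30144} = \frac{56}{-15477} - \frac{19943}{30144} = 56 \left(- \frac{1}{15477}\right) - \frac{19943}{30144} = - \frac{8}{2211} - \frac{19943}{30144} = - \frac{4926125}{7405376}$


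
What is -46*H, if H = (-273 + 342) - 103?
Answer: 1564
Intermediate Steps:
H = -34 (H = 69 - 103 = -34)
-46*H = -46*(-34) = 1564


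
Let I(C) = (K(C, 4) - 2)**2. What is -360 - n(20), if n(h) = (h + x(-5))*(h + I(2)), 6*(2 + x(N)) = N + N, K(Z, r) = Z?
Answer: -2060/3 ≈ -686.67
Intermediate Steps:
x(N) = -2 + N/3 (x(N) = -2 + (N + N)/6 = -2 + (2*N)/6 = -2 + N/3)
I(C) = (-2 + C)**2 (I(C) = (C - 2)**2 = (-2 + C)**2)
n(h) = h*(-11/3 + h) (n(h) = (h + (-2 + (1/3)*(-5)))*(h + (-2 + 2)**2) = (h + (-2 - 5/3))*(h + 0**2) = (h - 11/3)*(h + 0) = (-11/3 + h)*h = h*(-11/3 + h))
-360 - n(20) = -360 - 20*(-11 + 3*20)/3 = -360 - 20*(-11 + 60)/3 = -360 - 20*49/3 = -360 - 1*980/3 = -360 - 980/3 = -2060/3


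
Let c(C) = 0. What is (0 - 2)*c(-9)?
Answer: 0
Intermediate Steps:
(0 - 2)*c(-9) = (0 - 2)*0 = -2*0 = 0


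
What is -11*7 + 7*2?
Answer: -63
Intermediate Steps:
-11*7 + 7*2 = -77 + 14 = -63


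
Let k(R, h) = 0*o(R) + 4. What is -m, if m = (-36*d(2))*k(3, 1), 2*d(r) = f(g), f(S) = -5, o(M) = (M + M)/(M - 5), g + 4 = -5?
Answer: -360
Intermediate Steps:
g = -9 (g = -4 - 5 = -9)
o(M) = 2*M/(-5 + M) (o(M) = (2*M)/(-5 + M) = 2*M/(-5 + M))
d(r) = -5/2 (d(r) = (1/2)*(-5) = -5/2)
k(R, h) = 4 (k(R, h) = 0*(2*R/(-5 + R)) + 4 = 0 + 4 = 4)
m = 360 (m = -36*(-5/2)*4 = 90*4 = 360)
-m = -1*360 = -360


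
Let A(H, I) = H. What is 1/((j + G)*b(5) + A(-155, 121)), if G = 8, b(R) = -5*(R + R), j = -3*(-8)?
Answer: -1/1755 ≈ -0.00056980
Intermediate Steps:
j = 24
b(R) = -10*R
1/((j + G)*b(5) + A(-155, 121)) = 1/((24 + 8)*(-10*5) - 155) = 1/(32*(-50) - 155) = 1/(-1600 - 155) = 1/(-1755) = -1/1755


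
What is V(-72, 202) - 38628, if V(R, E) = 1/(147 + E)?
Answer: -13481171/349 ≈ -38628.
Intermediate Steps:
V(-72, 202) - 38628 = 1/(147 + 202) - 38628 = 1/349 - 38628 = -13481171/349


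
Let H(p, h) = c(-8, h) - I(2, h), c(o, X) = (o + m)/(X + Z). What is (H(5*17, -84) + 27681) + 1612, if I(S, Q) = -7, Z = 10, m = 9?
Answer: 2168199/74 ≈ 29300.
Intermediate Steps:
c(o, X) = (9 + o)/(10 + X) (c(o, X) = (o + 9)/(X + 10) = (9 + o)/(10 + X))
H(p, h) = 7 + 1/(10 + h) (H(p, h) = (9 - 8)/(10 + h) - 1*(-7) = 1/(10 + h) + 7 = 7 + 1/(10 + h))
(H(5*17, -84) + 27681) + 1612 = ((71 + 7*(-84))/(10 - 84) + 27681) + 1612 = ((71 - 588)/(-74) + 27681) + 1612 = (-1/74*(-517) + 27681) + 1612 = (517/74 + 27681) + 1612 = 2048911/74 + 1612 = 2168199/74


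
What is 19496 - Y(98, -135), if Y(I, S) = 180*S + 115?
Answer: 43681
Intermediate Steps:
Y(I, S) = 115 + 180*S
19496 - Y(98, -135) = 19496 - (115 + 180*(-135)) = 19496 - (115 - 24300) = 19496 - 1*(-24185) = 19496 + 24185 = 43681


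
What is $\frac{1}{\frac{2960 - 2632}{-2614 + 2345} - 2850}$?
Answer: $- \frac{269}{766978} \approx -0.00035073$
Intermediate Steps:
$\frac{1}{\frac{2960 - 2632}{-2614 + 2345} - 2850} = \frac{1}{\frac{328}{-269} - 2850} = \frac{1}{328 \left(- \frac{1}{269}\right) - 2850} = \frac{1}{- \frac{328}{269} - 2850} = \frac{1}{- \frac{766978}{269}} = - \frac{269}{766978}$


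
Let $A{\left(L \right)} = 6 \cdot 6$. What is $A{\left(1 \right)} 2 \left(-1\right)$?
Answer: $-72$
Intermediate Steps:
$A{\left(L \right)} = 36$
$A{\left(1 \right)} 2 \left(-1\right) = 36 \cdot 2 \left(-1\right) = 72 \left(-1\right) = -72$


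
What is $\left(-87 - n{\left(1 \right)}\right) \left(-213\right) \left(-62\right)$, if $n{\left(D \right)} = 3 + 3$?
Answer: $-1228158$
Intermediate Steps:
$n{\left(D \right)} = 6$
$\left(-87 - n{\left(1 \right)}\right) \left(-213\right) \left(-62\right) = \left(-87 - 6\right) \left(-213\right) \left(-62\right) = \left(-93\right) \left(-213\right) \left(-62\right) = 19809 \left(-62\right) = -1228158$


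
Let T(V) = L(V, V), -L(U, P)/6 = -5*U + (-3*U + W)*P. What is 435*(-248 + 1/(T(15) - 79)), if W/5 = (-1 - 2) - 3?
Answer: -768213045/7121 ≈ -1.0788e+5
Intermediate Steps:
W = -30 (W = 5*((-1 - 2) - 3) = 5*(-3 - 3) = 5*(-6) = -30)
L(U, P) = 30*U - 6*P*(-30 - 3*U) (L(U, P) = -6*(-5*U + (-3*U - 30)*P) = -6*(-5*U + (-30 - 3*U)*P) = -6*(-5*U + P*(-30 - 3*U)) = 30*U - 6*P*(-30 - 3*U))
T(V) = 18*V**2 + 210*V (T(V) = 30*V + 180*V + 18*V*V = 30*V + 180*V + 18*V**2 = 18*V**2 + 210*V)
435*(-248 + 1/(T(15) - 79)) = 435*(-248 + 1/(6*15*(35 + 3*15) - 79)) = 435*(-248 + 1/(6*15*(35 + 45) - 79)) = 435*(-248 + 1/(6*15*80 - 79)) = 435*(-248 + 1/(7200 - 79)) = 435*(-248 + 1/7121) = 435*(-1766007/7121) = -768213045/7121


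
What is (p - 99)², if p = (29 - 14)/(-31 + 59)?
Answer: 7601049/784 ≈ 9695.2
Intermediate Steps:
p = 15/28 ≈ 0.53571
(p - 99)² = (15/28 - 99)² = (-2757/28)² = 7601049/784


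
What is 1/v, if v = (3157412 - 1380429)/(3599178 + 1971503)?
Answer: 5570681/1776983 ≈ 3.1349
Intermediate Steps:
v = 1776983/5570681 ≈ 0.31899
1/v = 1/(1776983/5570681) = 5570681/1776983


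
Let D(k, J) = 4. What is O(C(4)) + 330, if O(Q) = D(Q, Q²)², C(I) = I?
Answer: 346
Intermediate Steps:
O(Q) = 16 (O(Q) = 4² = 16)
O(C(4)) + 330 = 16 + 330 = 346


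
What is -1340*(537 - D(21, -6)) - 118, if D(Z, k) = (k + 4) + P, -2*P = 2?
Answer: -723718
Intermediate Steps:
P = -1 (P = -½*2 = -1)
D(Z, k) = 3 + k (D(Z, k) = (k + 4) - 1 = (4 + k) - 1 = 3 + k)
-1340*(537 - D(21, -6)) - 118 = -1340*(537 - (3 - 6)) - 118 = -1340*(537 - 1*(-3)) - 118 = -1340*(537 + 3) - 118 = -1340*540 - 118 = -723600 - 118 = -723718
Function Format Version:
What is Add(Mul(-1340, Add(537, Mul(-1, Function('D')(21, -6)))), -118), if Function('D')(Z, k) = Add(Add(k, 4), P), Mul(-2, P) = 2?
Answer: -723718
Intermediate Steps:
P = -1 (P = Mul(Rational(-1, 2), 2) = -1)
Function('D')(Z, k) = Add(3, k) (Function('D')(Z, k) = Add(Add(k, 4), -1) = Add(Add(4, k), -1) = Add(3, k))
Add(Mul(-1340, Add(537, Mul(-1, Function('D')(21, -6)))), -118) = Add(Mul(-1340, Add(537, Mul(-1, Add(3, -6)))), -118) = Add(Mul(-1340, Add(537, Mul(-1, -3))), -118) = Add(Mul(-1340, Add(537, 3)), -118) = Add(Mul(-1340, 540), -118) = Add(-723600, -118) = -723718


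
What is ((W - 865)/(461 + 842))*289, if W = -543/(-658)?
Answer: -164333203/857374 ≈ -191.67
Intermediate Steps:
W = 543/658 (W = -543*(-1/658) = 543/658 ≈ 0.82523)
((W - 865)/(461 + 842))*289 = ((543/658 - 865)/(461 + 842))*289 = -568627/658/1303*289 = -568627/658*1/1303*289 = -568627/857374*289 = -164333203/857374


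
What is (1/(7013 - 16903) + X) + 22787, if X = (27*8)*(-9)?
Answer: 206137269/9890 ≈ 20843.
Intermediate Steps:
X = -1944 (X = 216*(-9) = -1944)
(1/(7013 - 16903) + X) + 22787 = (1/(7013 - 16903) - 1944) + 22787 = (1/(-9890) - 1944) + 22787 = (-1/9890 - 1944) + 22787 = -19226161/9890 + 22787 = 206137269/9890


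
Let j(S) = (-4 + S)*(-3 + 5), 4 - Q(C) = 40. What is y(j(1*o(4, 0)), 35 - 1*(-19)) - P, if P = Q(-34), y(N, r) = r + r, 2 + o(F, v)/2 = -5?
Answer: 144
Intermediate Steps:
o(F, v) = -14 (o(F, v) = -4 + 2*(-5) = -4 - 10 = -14)
Q(C) = -36 (Q(C) = 4 - 1*40 = 4 - 40 = -36)
j(S) = -8 + 2*S (j(S) = (-4 + S)*2 = -8 + 2*S)
y(N, r) = 2*r
P = -36
y(j(1*o(4, 0)), 35 - 1*(-19)) - P = 2*(35 - 1*(-19)) - 1*(-36) = 2*(35 + 19) + 36 = 2*54 + 36 = 108 + 36 = 144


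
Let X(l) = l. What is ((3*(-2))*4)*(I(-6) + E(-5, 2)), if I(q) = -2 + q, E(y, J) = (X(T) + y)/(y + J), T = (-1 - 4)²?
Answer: 352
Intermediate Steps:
T = 25 (T = (-5)² = 25)
E(y, J) = (25 + y)/(J + y) (E(y, J) = (25 + y)/(y + J) = (25 + y)/(J + y))
((3*(-2))*4)*(I(-6) + E(-5, 2)) = ((3*(-2))*4)*((-2 - 6) + (25 - 5)/(2 - 5)) = (-6*4)*(-8 + 20/(-3)) = -24*(-8 - ⅓*20) = -24*(-8 - 20/3) = -24*(-44/3) = 352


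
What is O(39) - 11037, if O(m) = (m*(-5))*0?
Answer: -11037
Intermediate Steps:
O(m) = 0 (O(m) = -5*m*0 = 0)
O(39) - 11037 = 0 - 11037 = -11037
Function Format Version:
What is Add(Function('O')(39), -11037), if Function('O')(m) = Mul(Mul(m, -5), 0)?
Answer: -11037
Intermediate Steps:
Function('O')(m) = 0 (Function('O')(m) = Mul(Mul(-5, m), 0) = 0)
Add(Function('O')(39), -11037) = Add(0, -11037) = -11037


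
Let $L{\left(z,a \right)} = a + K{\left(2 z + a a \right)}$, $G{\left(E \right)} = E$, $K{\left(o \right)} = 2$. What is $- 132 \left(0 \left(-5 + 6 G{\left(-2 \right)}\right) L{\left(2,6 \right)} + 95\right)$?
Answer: $-12540$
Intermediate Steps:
$L{\left(z,a \right)} = 2 + a$ ($L{\left(z,a \right)} = a + 2 = 2 + a$)
$- 132 \left(0 \left(-5 + 6 G{\left(-2 \right)}\right) L{\left(2,6 \right)} + 95\right) = - 132 \left(0 \left(-5 + 6 \left(-2\right)\right) \left(2 + 6\right) + 95\right) = - 132 \left(0 \left(-5 - 12\right) 8 + 95\right) = - 132 \left(0 \left(-17\right) 8 + 95\right) = - 132 \left(0 \cdot 8 + 95\right) = - 132 \left(0 + 95\right) = \left(-132\right) 95 = -12540$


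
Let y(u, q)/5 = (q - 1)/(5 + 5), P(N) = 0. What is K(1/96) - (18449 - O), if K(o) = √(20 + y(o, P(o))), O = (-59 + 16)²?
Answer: -16600 + √78/2 ≈ -16596.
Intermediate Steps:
O = 1849 (O = (-43)² = 1849)
y(u, q) = -½ + q/2 (y(u, q) = 5*((q - 1)/(5 + 5)) = 5*((-1 + q)/10) = 5*((-1 + q)*(⅒)) = 5*(-⅒ + q/10) = -½ + q/2)
K(o) = √78/2 (K(o) = √(20 + (-½ + (½)*0)) = √(20 + (-½ + 0)) = √(20 - ½) = √(39/2) = √78/2)
K(1/96) - (18449 - O) = √78/2 - (18449 - 1*1849) = √78/2 - (18449 - 1849) = √78/2 - 1*16600 = √78/2 - 16600 = -16600 + √78/2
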